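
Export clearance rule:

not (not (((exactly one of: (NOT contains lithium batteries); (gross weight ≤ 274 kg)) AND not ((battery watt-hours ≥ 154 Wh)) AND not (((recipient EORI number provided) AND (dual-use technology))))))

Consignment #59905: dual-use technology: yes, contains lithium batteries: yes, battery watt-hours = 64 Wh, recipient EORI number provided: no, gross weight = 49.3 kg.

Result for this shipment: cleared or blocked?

Atomic conditions:
  NOT contains lithium batteries: yes → false
  gross weight ≤ 274 kg: 49.3 ≤ 274 is true
  battery watt-hours ≥ 154 Wh: 64 ≥ 154 is false
  recipient EORI number provided: no → false
  dual-use technology: yes → true
Combine:
[1.1.1] exactly-one(false, true) = true
[1.1.2] NOT false = true
[1.1.3.1] false AND true = false
[1.1.3] NOT false = true
[1.1] true AND true AND true = true
[1] NOT true = false
[root] NOT false = true
Overall: true → cleared

Cleared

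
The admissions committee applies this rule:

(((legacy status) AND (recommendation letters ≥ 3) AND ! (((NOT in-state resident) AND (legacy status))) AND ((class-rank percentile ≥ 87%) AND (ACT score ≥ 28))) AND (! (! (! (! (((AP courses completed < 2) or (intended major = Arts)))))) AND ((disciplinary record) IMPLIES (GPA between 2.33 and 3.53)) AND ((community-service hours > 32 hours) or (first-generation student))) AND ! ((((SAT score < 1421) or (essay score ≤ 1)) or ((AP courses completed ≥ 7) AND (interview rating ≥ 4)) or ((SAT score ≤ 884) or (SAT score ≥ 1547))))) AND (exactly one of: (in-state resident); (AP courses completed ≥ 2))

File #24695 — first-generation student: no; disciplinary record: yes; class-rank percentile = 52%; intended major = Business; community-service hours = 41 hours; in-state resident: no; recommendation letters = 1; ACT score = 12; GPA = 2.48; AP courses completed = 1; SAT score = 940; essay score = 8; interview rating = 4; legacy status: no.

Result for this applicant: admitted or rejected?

Atomic conditions:
  legacy status: no → false
  recommendation letters ≥ 3: 1 ≥ 3 is false
  NOT in-state resident: no → true
  class-rank percentile ≥ 87%: 52 ≥ 87 is false
  ACT score ≥ 28: 12 ≥ 28 is false
  AP courses completed < 2: 1 < 2 is true
  intended major = Arts: Business == Arts is false
  disciplinary record: yes → true
  GPA between 2.33 and 3.53: 2.48 in [2.33, 3.53] is true
  community-service hours > 32 hours: 41 > 32 is true
  first-generation student: no → false
  SAT score < 1421: 940 < 1421 is true
  essay score ≤ 1: 8 ≤ 1 is false
  AP courses completed ≥ 7: 1 ≥ 7 is false
  interview rating ≥ 4: 4 ≥ 4 is true
  SAT score ≤ 884: 940 ≤ 884 is false
  SAT score ≥ 1547: 940 ≥ 1547 is false
  in-state resident: no → false
  AP courses completed ≥ 2: 1 ≥ 2 is false
Combine:
[1.1.3.1] true AND false = false
[1.1.3] NOT false = true
[1.1.4] false AND false = false
[1.1] false AND false AND true AND false = false
[1.2.1.1.1.1.1] true OR false = true
[1.2.1.1.1.1] NOT true = false
[1.2.1.1.1] NOT false = true
[1.2.1.1] NOT true = false
[1.2.1] NOT false = true
[1.2.2] true → true = true
[1.2.3] true OR false = true
[1.2] true AND true AND true = true
[1.3.1.1] true OR false = true
[1.3.1.2] false AND true = false
[1.3.1.3] false OR false = false
[1.3.1] true OR false OR false = true
[1.3] NOT true = false
[1] false AND true AND false = false
[2] exactly-one(false, false) = false
[root] false AND false = false
Overall: false → rejected

Rejected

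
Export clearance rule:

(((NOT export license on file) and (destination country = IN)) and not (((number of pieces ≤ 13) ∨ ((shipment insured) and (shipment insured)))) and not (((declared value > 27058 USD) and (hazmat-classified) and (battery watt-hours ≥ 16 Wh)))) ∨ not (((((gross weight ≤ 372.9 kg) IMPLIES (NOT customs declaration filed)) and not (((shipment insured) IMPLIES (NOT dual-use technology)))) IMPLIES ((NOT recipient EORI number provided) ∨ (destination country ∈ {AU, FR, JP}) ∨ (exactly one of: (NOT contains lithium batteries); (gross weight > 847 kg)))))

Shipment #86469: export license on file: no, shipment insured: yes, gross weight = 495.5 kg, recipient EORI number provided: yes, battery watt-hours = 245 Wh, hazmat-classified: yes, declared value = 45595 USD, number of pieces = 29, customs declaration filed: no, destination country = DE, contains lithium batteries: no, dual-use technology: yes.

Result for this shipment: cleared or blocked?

Blocked

Atomic conditions:
  NOT export license on file: no → true
  destination country = IN: DE == IN is false
  number of pieces ≤ 13: 29 ≤ 13 is false
  shipment insured: yes → true
  declared value > 27058 USD: 45595 > 27058 is true
  hazmat-classified: yes → true
  battery watt-hours ≥ 16 Wh: 245 ≥ 16 is true
  gross weight ≤ 372.9 kg: 495.5 ≤ 372.9 is false
  NOT customs declaration filed: no → true
  NOT dual-use technology: yes → false
  NOT recipient EORI number provided: yes → false
  destination country ∈ {AU, FR, JP}: DE is not in the set → false
  NOT contains lithium batteries: no → true
  gross weight > 847 kg: 495.5 > 847 is false
Combine:
[1.1] true AND false = false
[1.2.1.2] true AND true = true
[1.2.1] false OR true = true
[1.2] NOT true = false
[1.3.1] true AND true AND true = true
[1.3] NOT true = false
[1] false AND false AND false = false
[2.1.1.1] false → true (antecedent false ⇒ implication holds) = true
[2.1.1.2.1] true → false = false
[2.1.1.2] NOT false = true
[2.1.1] true AND true = true
[2.1.2.3] exactly-one(true, false) = true
[2.1.2] false OR false OR true = true
[2.1] true → true = true
[2] NOT true = false
[root] false OR false = false
Overall: false → blocked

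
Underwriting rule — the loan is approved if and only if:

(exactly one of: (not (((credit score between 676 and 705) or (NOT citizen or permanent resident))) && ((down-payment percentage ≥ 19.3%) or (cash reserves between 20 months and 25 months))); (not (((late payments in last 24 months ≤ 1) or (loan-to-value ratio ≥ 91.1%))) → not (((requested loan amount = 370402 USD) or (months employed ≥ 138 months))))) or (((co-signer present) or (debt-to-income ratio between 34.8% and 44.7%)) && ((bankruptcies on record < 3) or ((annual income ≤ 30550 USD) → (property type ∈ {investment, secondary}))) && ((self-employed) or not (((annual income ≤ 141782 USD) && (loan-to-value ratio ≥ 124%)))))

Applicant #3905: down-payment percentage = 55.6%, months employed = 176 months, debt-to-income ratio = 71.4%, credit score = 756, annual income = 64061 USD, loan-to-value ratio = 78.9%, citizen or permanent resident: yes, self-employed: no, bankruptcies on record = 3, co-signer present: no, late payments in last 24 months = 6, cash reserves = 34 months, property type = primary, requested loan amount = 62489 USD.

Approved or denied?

Approved

Atomic conditions:
  credit score between 676 and 705: 756 in [676, 705] is false
  NOT citizen or permanent resident: yes → false
  down-payment percentage ≥ 19.3%: 55.6 ≥ 19.3 is true
  cash reserves between 20 months and 25 months: 34 in [20, 25] is false
  late payments in last 24 months ≤ 1: 6 ≤ 1 is false
  loan-to-value ratio ≥ 91.1%: 78.9 ≥ 91.1 is false
  requested loan amount = 370402 USD: 62489 == 370402 is false
  months employed ≥ 138 months: 176 ≥ 138 is true
  co-signer present: no → false
  debt-to-income ratio between 34.8% and 44.7%: 71.4 in [34.8, 44.7] is false
  bankruptcies on record < 3: 3 < 3 is false
  annual income ≤ 30550 USD: 64061 ≤ 30550 is false
  property type ∈ {investment, secondary}: primary is not in the set → false
  self-employed: no → false
  annual income ≤ 141782 USD: 64061 ≤ 141782 is true
  loan-to-value ratio ≥ 124%: 78.9 ≥ 124 is false
Combine:
[1.1.1.1] false OR false = false
[1.1.1] NOT false = true
[1.1.2] true OR false = true
[1.1] true AND true = true
[1.2.1.1] false OR false = false
[1.2.1] NOT false = true
[1.2.2.1] false OR true = true
[1.2.2] NOT true = false
[1.2] true → false = false
[1] exactly-one(true, false) = true
[2.1] false OR false = false
[2.2.2] false → false (antecedent false ⇒ implication holds) = true
[2.2] false OR true = true
[2.3.2.1] true AND false = false
[2.3.2] NOT false = true
[2.3] false OR true = true
[2] false AND true AND true = false
[root] true OR false = true
Overall: true → approved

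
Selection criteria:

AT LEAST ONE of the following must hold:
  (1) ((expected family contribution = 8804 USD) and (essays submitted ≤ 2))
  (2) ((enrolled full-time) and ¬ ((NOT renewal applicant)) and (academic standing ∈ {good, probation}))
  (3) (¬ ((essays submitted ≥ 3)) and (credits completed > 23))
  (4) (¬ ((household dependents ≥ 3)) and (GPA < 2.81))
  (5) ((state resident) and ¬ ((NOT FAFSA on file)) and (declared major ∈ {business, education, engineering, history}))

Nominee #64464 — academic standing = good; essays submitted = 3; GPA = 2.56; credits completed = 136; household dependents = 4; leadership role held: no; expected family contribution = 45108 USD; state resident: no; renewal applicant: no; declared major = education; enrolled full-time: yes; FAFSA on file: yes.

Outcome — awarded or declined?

Atomic conditions:
  expected family contribution = 8804 USD: 45108 == 8804 is false
  essays submitted ≤ 2: 3 ≤ 2 is false
  enrolled full-time: yes → true
  NOT renewal applicant: no → true
  academic standing ∈ {good, probation}: good is in the set → true
  essays submitted ≥ 3: 3 ≥ 3 is true
  credits completed > 23: 136 > 23 is true
  household dependents ≥ 3: 4 ≥ 3 is true
  GPA < 2.81: 2.56 < 2.81 is true
  state resident: no → false
  NOT FAFSA on file: yes → false
  declared major ∈ {business, education, engineering, history}: education is in the set → true
Combine:
[1] false AND false = false
[2.2] NOT true = false
[2] true AND false AND true = false
[3.1] NOT true = false
[3] false AND true = false
[4.1] NOT true = false
[4] false AND true = false
[5.2] NOT false = true
[5] false AND true AND true = false
[root] false OR false OR false OR false OR false = false
Overall: false → declined

Declined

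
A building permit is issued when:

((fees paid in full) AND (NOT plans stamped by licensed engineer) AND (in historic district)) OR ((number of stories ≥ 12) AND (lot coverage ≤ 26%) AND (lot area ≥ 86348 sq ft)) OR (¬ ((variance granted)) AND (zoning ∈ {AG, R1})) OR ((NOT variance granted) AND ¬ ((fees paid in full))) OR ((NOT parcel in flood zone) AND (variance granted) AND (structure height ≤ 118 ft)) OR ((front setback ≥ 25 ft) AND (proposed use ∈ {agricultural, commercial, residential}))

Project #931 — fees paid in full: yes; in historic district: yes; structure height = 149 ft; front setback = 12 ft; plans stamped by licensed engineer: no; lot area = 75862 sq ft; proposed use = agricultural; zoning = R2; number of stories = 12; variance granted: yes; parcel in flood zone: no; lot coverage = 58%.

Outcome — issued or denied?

Atomic conditions:
  fees paid in full: yes → true
  NOT plans stamped by licensed engineer: no → true
  in historic district: yes → true
  number of stories ≥ 12: 12 ≥ 12 is true
  lot coverage ≤ 26%: 58 ≤ 26 is false
  lot area ≥ 86348 sq ft: 75862 ≥ 86348 is false
  variance granted: yes → true
  zoning ∈ {AG, R1}: R2 is not in the set → false
  NOT variance granted: yes → false
  NOT parcel in flood zone: no → true
  structure height ≤ 118 ft: 149 ≤ 118 is false
  front setback ≥ 25 ft: 12 ≥ 25 is false
  proposed use ∈ {agricultural, commercial, residential}: agricultural is in the set → true
Combine:
[1] true AND true AND true = true
[2] true AND false AND false = false
[3.1] NOT true = false
[3] false AND false = false
[4.2] NOT true = false
[4] false AND false = false
[5] true AND true AND false = false
[6] false AND true = false
[root] true OR false OR false OR false OR false OR false = true
Overall: true → issued

Issued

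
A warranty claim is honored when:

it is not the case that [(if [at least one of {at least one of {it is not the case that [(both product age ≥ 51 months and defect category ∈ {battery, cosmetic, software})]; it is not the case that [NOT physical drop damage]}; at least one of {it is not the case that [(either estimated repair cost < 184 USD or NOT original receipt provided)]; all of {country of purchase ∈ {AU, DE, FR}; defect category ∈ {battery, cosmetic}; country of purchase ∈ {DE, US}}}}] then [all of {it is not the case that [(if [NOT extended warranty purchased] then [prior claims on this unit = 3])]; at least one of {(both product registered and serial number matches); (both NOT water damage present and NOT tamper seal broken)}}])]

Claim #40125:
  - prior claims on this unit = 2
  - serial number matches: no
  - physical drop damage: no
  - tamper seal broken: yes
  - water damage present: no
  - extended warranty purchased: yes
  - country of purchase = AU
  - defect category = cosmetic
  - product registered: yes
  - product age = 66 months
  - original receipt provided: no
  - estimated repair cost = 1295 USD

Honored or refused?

Refused

Atomic conditions:
  product age ≥ 51 months: 66 ≥ 51 is true
  defect category ∈ {battery, cosmetic, software}: cosmetic is in the set → true
  NOT physical drop damage: no → true
  estimated repair cost < 184 USD: 1295 < 184 is false
  NOT original receipt provided: no → true
  country of purchase ∈ {AU, DE, FR}: AU is in the set → true
  defect category ∈ {battery, cosmetic}: cosmetic is in the set → true
  country of purchase ∈ {DE, US}: AU is not in the set → false
  NOT extended warranty purchased: yes → false
  prior claims on this unit = 3: 2 == 3 is false
  product registered: yes → true
  serial number matches: no → false
  NOT water damage present: no → true
  NOT tamper seal broken: yes → false
Combine:
[1.1.1.1.1] true AND true = true
[1.1.1.1] NOT true = false
[1.1.1.2] NOT true = false
[1.1.1] false OR false = false
[1.1.2.1.1] false OR true = true
[1.1.2.1] NOT true = false
[1.1.2.2] true AND true AND false = false
[1.1.2] false OR false = false
[1.1] false OR false = false
[1.2.1.1] false → false (antecedent false ⇒ implication holds) = true
[1.2.1] NOT true = false
[1.2.2.1] true AND false = false
[1.2.2.2] true AND false = false
[1.2.2] false OR false = false
[1.2] false AND false = false
[1] false → false (antecedent false ⇒ implication holds) = true
[root] NOT true = false
Overall: false → refused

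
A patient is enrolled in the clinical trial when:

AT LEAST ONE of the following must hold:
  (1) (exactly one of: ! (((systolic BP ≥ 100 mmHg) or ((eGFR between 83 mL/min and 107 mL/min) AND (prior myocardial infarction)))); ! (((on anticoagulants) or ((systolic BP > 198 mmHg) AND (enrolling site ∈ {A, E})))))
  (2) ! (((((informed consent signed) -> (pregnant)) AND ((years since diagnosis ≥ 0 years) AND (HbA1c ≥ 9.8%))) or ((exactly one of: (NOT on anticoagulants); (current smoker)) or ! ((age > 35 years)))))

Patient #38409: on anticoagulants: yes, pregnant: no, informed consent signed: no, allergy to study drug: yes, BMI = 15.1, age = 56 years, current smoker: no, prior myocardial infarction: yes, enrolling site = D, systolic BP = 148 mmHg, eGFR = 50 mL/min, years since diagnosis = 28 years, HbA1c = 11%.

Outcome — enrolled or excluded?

Atomic conditions:
  systolic BP ≥ 100 mmHg: 148 ≥ 100 is true
  eGFR between 83 mL/min and 107 mL/min: 50 in [83, 107] is false
  prior myocardial infarction: yes → true
  on anticoagulants: yes → true
  systolic BP > 198 mmHg: 148 > 198 is false
  enrolling site ∈ {A, E}: D is not in the set → false
  informed consent signed: no → false
  pregnant: no → false
  years since diagnosis ≥ 0 years: 28 ≥ 0 is true
  HbA1c ≥ 9.8%: 11 ≥ 9.8 is true
  NOT on anticoagulants: yes → false
  current smoker: no → false
  age > 35 years: 56 > 35 is true
Combine:
[1.1.1.2] false AND true = false
[1.1.1] true OR false = true
[1.1] NOT true = false
[1.2.1.2] false AND false = false
[1.2.1] true OR false = true
[1.2] NOT true = false
[1] exactly-one(false, false) = false
[2.1.1.1] false → false (antecedent false ⇒ implication holds) = true
[2.1.1.2] true AND true = true
[2.1.1] true AND true = true
[2.1.2.1] exactly-one(false, false) = false
[2.1.2.2] NOT true = false
[2.1.2] false OR false = false
[2.1] true OR false = true
[2] NOT true = false
[root] false OR false = false
Overall: false → excluded

Excluded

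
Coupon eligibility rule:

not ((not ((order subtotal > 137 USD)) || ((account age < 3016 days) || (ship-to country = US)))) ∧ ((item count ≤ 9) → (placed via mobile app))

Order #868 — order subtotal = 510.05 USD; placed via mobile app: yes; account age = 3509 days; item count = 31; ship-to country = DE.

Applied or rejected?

Atomic conditions:
  order subtotal > 137 USD: 510.05 > 137 is true
  account age < 3016 days: 3509 < 3016 is false
  ship-to country = US: DE == US is false
  item count ≤ 9: 31 ≤ 9 is false
  placed via mobile app: yes → true
Combine:
[1.1.1] NOT true = false
[1.1.2] false OR false = false
[1.1] false OR false = false
[1] NOT false = true
[2] false → true (antecedent false ⇒ implication holds) = true
[root] true AND true = true
Overall: true → applied

Applied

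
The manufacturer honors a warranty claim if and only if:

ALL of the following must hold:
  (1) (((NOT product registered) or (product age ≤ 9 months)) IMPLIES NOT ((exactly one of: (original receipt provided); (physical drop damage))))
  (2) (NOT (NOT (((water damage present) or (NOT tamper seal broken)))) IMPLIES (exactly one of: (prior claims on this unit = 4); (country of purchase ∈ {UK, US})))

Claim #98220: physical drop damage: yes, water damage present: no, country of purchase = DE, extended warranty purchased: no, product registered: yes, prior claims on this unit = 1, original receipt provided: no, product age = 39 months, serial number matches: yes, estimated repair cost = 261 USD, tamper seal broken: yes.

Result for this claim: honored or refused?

Atomic conditions:
  NOT product registered: yes → false
  product age ≤ 9 months: 39 ≤ 9 is false
  original receipt provided: no → false
  physical drop damage: yes → true
  water damage present: no → false
  NOT tamper seal broken: yes → false
  prior claims on this unit = 4: 1 == 4 is false
  country of purchase ∈ {UK, US}: DE is not in the set → false
Combine:
[1.1] false OR false = false
[1.2.1] exactly-one(false, true) = true
[1.2] NOT true = false
[1] false → false (antecedent false ⇒ implication holds) = true
[2.1.1.1] false OR false = false
[2.1.1] NOT false = true
[2.1] NOT true = false
[2.2] exactly-one(false, false) = false
[2] false → false (antecedent false ⇒ implication holds) = true
[root] true AND true = true
Overall: true → honored

Honored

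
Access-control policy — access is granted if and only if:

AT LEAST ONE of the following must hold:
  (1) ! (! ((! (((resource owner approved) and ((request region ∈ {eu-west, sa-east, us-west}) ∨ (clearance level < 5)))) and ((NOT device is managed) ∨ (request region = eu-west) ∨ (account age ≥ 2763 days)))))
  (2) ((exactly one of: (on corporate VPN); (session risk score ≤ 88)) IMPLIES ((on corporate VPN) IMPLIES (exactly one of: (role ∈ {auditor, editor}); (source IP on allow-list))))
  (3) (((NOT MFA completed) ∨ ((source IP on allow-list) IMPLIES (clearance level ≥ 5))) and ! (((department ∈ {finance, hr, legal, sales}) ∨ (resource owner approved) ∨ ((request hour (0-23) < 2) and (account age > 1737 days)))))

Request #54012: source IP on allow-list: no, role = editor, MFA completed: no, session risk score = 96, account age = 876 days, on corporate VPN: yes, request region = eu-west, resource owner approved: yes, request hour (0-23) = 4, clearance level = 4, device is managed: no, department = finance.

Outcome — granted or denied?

Atomic conditions:
  resource owner approved: yes → true
  request region ∈ {eu-west, sa-east, us-west}: eu-west is in the set → true
  clearance level < 5: 4 < 5 is true
  NOT device is managed: no → true
  request region = eu-west: eu-west == eu-west is true
  account age ≥ 2763 days: 876 ≥ 2763 is false
  on corporate VPN: yes → true
  session risk score ≤ 88: 96 ≤ 88 is false
  role ∈ {auditor, editor}: editor is in the set → true
  source IP on allow-list: no → false
  NOT MFA completed: no → true
  clearance level ≥ 5: 4 ≥ 5 is false
  department ∈ {finance, hr, legal, sales}: finance is in the set → true
  request hour (0-23) < 2: 4 < 2 is false
  account age > 1737 days: 876 > 1737 is false
Combine:
[1.1.1.1.1.2] true OR true = true
[1.1.1.1.1] true AND true = true
[1.1.1.1] NOT true = false
[1.1.1.2] true OR true OR false = true
[1.1.1] false AND true = false
[1.1] NOT false = true
[1] NOT true = false
[2.1] exactly-one(true, false) = true
[2.2.2] exactly-one(true, false) = true
[2.2] true → true = true
[2] true → true = true
[3.1.2] false → false (antecedent false ⇒ implication holds) = true
[3.1] true OR true = true
[3.2.1.3] false AND false = false
[3.2.1] true OR true OR false = true
[3.2] NOT true = false
[3] true AND false = false
[root] false OR true OR false = true
Overall: true → granted

Granted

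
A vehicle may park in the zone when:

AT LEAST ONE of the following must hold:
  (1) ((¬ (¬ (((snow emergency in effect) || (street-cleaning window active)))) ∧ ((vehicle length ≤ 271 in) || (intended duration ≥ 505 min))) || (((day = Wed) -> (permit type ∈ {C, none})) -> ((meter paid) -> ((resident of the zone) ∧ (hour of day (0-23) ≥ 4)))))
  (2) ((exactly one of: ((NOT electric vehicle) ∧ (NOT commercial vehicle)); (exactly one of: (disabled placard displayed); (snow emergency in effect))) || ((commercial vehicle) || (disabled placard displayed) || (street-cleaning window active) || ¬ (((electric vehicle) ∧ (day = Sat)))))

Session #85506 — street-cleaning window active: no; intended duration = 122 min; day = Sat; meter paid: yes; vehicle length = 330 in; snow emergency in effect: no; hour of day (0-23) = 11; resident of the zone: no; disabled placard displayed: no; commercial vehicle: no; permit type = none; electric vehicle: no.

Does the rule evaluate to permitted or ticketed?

Permitted

Atomic conditions:
  snow emergency in effect: no → false
  street-cleaning window active: no → false
  vehicle length ≤ 271 in: 330 ≤ 271 is false
  intended duration ≥ 505 min: 122 ≥ 505 is false
  day = Wed: Sat == Wed is false
  permit type ∈ {C, none}: none is in the set → true
  meter paid: yes → true
  resident of the zone: no → false
  hour of day (0-23) ≥ 4: 11 ≥ 4 is true
  NOT electric vehicle: no → true
  NOT commercial vehicle: no → true
  disabled placard displayed: no → false
  commercial vehicle: no → false
  electric vehicle: no → false
  day = Sat: Sat == Sat is true
Combine:
[1.1.1.1.1] false OR false = false
[1.1.1.1] NOT false = true
[1.1.1] NOT true = false
[1.1.2] false OR false = false
[1.1] false AND false = false
[1.2.1] false → true (antecedent false ⇒ implication holds) = true
[1.2.2.2] false AND true = false
[1.2.2] true → false = false
[1.2] true → false = false
[1] false OR false = false
[2.1.1] true AND true = true
[2.1.2] exactly-one(false, false) = false
[2.1] exactly-one(true, false) = true
[2.2.4.1] false AND true = false
[2.2.4] NOT false = true
[2.2] false OR false OR false OR true = true
[2] true OR true = true
[root] false OR true = true
Overall: true → permitted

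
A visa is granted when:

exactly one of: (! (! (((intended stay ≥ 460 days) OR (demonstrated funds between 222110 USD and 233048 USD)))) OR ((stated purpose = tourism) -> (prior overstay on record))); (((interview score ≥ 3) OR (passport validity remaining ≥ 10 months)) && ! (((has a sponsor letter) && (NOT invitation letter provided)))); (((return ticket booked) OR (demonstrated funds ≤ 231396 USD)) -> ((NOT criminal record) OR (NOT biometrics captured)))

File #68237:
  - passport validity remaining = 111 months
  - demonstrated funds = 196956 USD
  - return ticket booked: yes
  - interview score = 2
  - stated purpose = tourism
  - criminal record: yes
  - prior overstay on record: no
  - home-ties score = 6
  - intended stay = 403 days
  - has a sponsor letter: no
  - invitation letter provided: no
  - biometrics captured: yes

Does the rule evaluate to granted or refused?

Granted

Atomic conditions:
  intended stay ≥ 460 days: 403 ≥ 460 is false
  demonstrated funds between 222110 USD and 233048 USD: 196956 in [222110, 233048] is false
  stated purpose = tourism: tourism == tourism is true
  prior overstay on record: no → false
  interview score ≥ 3: 2 ≥ 3 is false
  passport validity remaining ≥ 10 months: 111 ≥ 10 is true
  has a sponsor letter: no → false
  NOT invitation letter provided: no → true
  return ticket booked: yes → true
  demonstrated funds ≤ 231396 USD: 196956 ≤ 231396 is true
  NOT criminal record: yes → false
  NOT biometrics captured: yes → false
Combine:
[1.1.1.1] false OR false = false
[1.1.1] NOT false = true
[1.1] NOT true = false
[1.2] true → false = false
[1] false OR false = false
[2.1] false OR true = true
[2.2.1] false AND true = false
[2.2] NOT false = true
[2] true AND true = true
[3.1] true OR true = true
[3.2] false OR false = false
[3] true → false = false
[root] exactly-one(false, true, false) = true
Overall: true → granted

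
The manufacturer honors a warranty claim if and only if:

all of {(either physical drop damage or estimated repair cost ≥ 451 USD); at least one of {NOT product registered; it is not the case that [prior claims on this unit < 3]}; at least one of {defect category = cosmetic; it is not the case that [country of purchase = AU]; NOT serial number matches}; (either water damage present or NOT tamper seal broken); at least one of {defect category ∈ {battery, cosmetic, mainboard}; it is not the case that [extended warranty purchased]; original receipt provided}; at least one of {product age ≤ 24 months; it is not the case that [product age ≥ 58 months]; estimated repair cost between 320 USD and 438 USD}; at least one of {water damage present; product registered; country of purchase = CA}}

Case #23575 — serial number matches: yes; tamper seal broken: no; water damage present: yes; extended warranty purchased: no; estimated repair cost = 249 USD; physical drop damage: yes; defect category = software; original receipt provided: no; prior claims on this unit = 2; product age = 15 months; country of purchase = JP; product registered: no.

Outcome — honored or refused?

Atomic conditions:
  physical drop damage: yes → true
  estimated repair cost ≥ 451 USD: 249 ≥ 451 is false
  NOT product registered: no → true
  prior claims on this unit < 3: 2 < 3 is true
  defect category = cosmetic: software == cosmetic is false
  country of purchase = AU: JP == AU is false
  NOT serial number matches: yes → false
  water damage present: yes → true
  NOT tamper seal broken: no → true
  defect category ∈ {battery, cosmetic, mainboard}: software is not in the set → false
  extended warranty purchased: no → false
  original receipt provided: no → false
  product age ≤ 24 months: 15 ≤ 24 is true
  product age ≥ 58 months: 15 ≥ 58 is false
  estimated repair cost between 320 USD and 438 USD: 249 in [320, 438] is false
  product registered: no → false
  country of purchase = CA: JP == CA is false
Combine:
[1] true OR false = true
[2.2] NOT true = false
[2] true OR false = true
[3.2] NOT false = true
[3] false OR true OR false = true
[4] true OR true = true
[5.2] NOT false = true
[5] false OR true OR false = true
[6.2] NOT false = true
[6] true OR true OR false = true
[7] true OR false OR false = true
[root] true AND true AND true AND true AND true AND true AND true = true
Overall: true → honored

Honored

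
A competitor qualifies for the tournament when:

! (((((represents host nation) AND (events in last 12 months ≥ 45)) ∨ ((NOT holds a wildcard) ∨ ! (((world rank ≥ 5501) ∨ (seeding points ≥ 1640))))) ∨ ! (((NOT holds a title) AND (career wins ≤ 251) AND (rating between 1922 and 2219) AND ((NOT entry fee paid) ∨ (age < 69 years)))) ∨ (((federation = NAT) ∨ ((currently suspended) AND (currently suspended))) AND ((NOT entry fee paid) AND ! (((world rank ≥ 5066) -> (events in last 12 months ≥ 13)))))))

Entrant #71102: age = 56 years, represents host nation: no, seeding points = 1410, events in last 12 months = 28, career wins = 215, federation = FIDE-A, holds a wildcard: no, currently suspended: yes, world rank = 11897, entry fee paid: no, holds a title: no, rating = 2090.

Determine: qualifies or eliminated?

Eliminated

Atomic conditions:
  represents host nation: no → false
  events in last 12 months ≥ 45: 28 ≥ 45 is false
  NOT holds a wildcard: no → true
  world rank ≥ 5501: 11897 ≥ 5501 is true
  seeding points ≥ 1640: 1410 ≥ 1640 is false
  NOT holds a title: no → true
  career wins ≤ 251: 215 ≤ 251 is true
  rating between 1922 and 2219: 2090 in [1922, 2219] is true
  NOT entry fee paid: no → true
  age < 69 years: 56 < 69 is true
  federation = NAT: FIDE-A == NAT is false
  currently suspended: yes → true
  world rank ≥ 5066: 11897 ≥ 5066 is true
  events in last 12 months ≥ 13: 28 ≥ 13 is true
Combine:
[1.1.1] false AND false = false
[1.1.2.2.1] true OR false = true
[1.1.2.2] NOT true = false
[1.1.2] true OR false = true
[1.1] false OR true = true
[1.2.1.4] true OR true = true
[1.2.1] true AND true AND true AND true = true
[1.2] NOT true = false
[1.3.1.2] true AND true = true
[1.3.1] false OR true = true
[1.3.2.2.1] true → true = true
[1.3.2.2] NOT true = false
[1.3.2] true AND false = false
[1.3] true AND false = false
[1] true OR false OR false = true
[root] NOT true = false
Overall: false → eliminated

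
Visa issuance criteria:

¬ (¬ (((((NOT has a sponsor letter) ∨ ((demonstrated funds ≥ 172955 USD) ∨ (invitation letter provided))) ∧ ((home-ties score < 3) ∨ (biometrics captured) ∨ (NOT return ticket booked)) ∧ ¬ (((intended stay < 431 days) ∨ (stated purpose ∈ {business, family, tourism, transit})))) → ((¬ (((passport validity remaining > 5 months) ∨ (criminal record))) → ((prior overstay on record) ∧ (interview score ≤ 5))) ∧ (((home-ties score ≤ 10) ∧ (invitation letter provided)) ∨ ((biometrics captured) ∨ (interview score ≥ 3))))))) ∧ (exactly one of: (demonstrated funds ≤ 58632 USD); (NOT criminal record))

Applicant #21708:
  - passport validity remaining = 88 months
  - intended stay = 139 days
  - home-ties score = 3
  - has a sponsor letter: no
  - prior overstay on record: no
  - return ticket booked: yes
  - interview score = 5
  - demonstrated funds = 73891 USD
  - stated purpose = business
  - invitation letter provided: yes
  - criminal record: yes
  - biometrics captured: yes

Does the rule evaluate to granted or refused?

Refused

Atomic conditions:
  NOT has a sponsor letter: no → true
  demonstrated funds ≥ 172955 USD: 73891 ≥ 172955 is false
  invitation letter provided: yes → true
  home-ties score < 3: 3 < 3 is false
  biometrics captured: yes → true
  NOT return ticket booked: yes → false
  intended stay < 431 days: 139 < 431 is true
  stated purpose ∈ {business, family, tourism, transit}: business is in the set → true
  passport validity remaining > 5 months: 88 > 5 is true
  criminal record: yes → true
  prior overstay on record: no → false
  interview score ≤ 5: 5 ≤ 5 is true
  home-ties score ≤ 10: 3 ≤ 10 is true
  interview score ≥ 3: 5 ≥ 3 is true
  demonstrated funds ≤ 58632 USD: 73891 ≤ 58632 is false
  NOT criminal record: yes → false
Combine:
[1.1.1.1.1.2] false OR true = true
[1.1.1.1.1] true OR true = true
[1.1.1.1.2] false OR true OR false = true
[1.1.1.1.3.1] true OR true = true
[1.1.1.1.3] NOT true = false
[1.1.1.1] true AND true AND false = false
[1.1.1.2.1.1.1] true OR true = true
[1.1.1.2.1.1] NOT true = false
[1.1.1.2.1.2] false AND true = false
[1.1.1.2.1] false → false (antecedent false ⇒ implication holds) = true
[1.1.1.2.2.1] true AND true = true
[1.1.1.2.2.2] true OR true = true
[1.1.1.2.2] true OR true = true
[1.1.1.2] true AND true = true
[1.1.1] false → true (antecedent false ⇒ implication holds) = true
[1.1] NOT true = false
[1] NOT false = true
[2] exactly-one(false, false) = false
[root] true AND false = false
Overall: false → refused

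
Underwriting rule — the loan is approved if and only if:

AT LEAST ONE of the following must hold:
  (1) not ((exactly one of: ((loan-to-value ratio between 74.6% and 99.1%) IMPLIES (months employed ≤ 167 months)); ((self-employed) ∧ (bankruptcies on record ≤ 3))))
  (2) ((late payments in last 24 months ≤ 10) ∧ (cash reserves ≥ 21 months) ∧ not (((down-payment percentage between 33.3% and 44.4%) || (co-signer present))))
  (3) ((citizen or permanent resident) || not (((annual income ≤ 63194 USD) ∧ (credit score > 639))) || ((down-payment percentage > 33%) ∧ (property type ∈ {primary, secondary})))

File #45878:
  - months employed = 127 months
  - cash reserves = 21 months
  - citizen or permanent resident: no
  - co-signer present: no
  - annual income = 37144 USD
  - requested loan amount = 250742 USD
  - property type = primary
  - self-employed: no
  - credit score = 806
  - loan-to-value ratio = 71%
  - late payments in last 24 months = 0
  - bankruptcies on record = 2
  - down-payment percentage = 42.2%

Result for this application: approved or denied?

Approved

Atomic conditions:
  loan-to-value ratio between 74.6% and 99.1%: 71 in [74.6, 99.1] is false
  months employed ≤ 167 months: 127 ≤ 167 is true
  self-employed: no → false
  bankruptcies on record ≤ 3: 2 ≤ 3 is true
  late payments in last 24 months ≤ 10: 0 ≤ 10 is true
  cash reserves ≥ 21 months: 21 ≥ 21 is true
  down-payment percentage between 33.3% and 44.4%: 42.2 in [33.3, 44.4] is true
  co-signer present: no → false
  citizen or permanent resident: no → false
  annual income ≤ 63194 USD: 37144 ≤ 63194 is true
  credit score > 639: 806 > 639 is true
  down-payment percentage > 33%: 42.2 > 33 is true
  property type ∈ {primary, secondary}: primary is in the set → true
Combine:
[1.1.1] false → true (antecedent false ⇒ implication holds) = true
[1.1.2] false AND true = false
[1.1] exactly-one(true, false) = true
[1] NOT true = false
[2.3.1] true OR false = true
[2.3] NOT true = false
[2] true AND true AND false = false
[3.2.1] true AND true = true
[3.2] NOT true = false
[3.3] true AND true = true
[3] false OR false OR true = true
[root] false OR false OR true = true
Overall: true → approved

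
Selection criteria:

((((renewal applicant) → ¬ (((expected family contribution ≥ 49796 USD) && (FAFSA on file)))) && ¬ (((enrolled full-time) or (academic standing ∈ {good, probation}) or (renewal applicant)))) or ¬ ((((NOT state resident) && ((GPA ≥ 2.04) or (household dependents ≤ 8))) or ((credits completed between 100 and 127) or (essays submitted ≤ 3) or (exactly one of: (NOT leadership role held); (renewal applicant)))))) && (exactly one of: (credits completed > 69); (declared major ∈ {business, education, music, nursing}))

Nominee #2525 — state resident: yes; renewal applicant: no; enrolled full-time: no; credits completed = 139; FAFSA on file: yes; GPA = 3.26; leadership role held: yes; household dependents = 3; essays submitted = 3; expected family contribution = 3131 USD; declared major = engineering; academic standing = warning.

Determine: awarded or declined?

Awarded

Atomic conditions:
  renewal applicant: no → false
  expected family contribution ≥ 49796 USD: 3131 ≥ 49796 is false
  FAFSA on file: yes → true
  enrolled full-time: no → false
  academic standing ∈ {good, probation}: warning is not in the set → false
  NOT state resident: yes → false
  GPA ≥ 2.04: 3.26 ≥ 2.04 is true
  household dependents ≤ 8: 3 ≤ 8 is true
  credits completed between 100 and 127: 139 in [100, 127] is false
  essays submitted ≤ 3: 3 ≤ 3 is true
  NOT leadership role held: yes → false
  credits completed > 69: 139 > 69 is true
  declared major ∈ {business, education, music, nursing}: engineering is not in the set → false
Combine:
[1.1.1.2.1] false AND true = false
[1.1.1.2] NOT false = true
[1.1.1] false → true (antecedent false ⇒ implication holds) = true
[1.1.2.1] false OR false OR false = false
[1.1.2] NOT false = true
[1.1] true AND true = true
[1.2.1.1.2] true OR true = true
[1.2.1.1] false AND true = false
[1.2.1.2.3] exactly-one(false, false) = false
[1.2.1.2] false OR true OR false = true
[1.2.1] false OR true = true
[1.2] NOT true = false
[1] true OR false = true
[2] exactly-one(true, false) = true
[root] true AND true = true
Overall: true → awarded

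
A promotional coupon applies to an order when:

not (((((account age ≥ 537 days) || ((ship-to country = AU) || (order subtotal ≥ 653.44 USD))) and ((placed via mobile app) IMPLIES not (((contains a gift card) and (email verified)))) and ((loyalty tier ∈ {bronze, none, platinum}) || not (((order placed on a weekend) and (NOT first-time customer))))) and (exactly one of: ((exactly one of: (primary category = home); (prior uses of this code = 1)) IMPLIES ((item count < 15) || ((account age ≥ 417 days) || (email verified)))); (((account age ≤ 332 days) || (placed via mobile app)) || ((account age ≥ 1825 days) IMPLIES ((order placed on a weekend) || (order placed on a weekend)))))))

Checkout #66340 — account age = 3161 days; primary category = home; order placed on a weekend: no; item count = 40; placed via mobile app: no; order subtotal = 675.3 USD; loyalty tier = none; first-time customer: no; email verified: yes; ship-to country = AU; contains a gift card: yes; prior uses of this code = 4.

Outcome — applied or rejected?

Atomic conditions:
  account age ≥ 537 days: 3161 ≥ 537 is true
  ship-to country = AU: AU == AU is true
  order subtotal ≥ 653.44 USD: 675.3 ≥ 653.44 is true
  placed via mobile app: no → false
  contains a gift card: yes → true
  email verified: yes → true
  loyalty tier ∈ {bronze, none, platinum}: none is in the set → true
  order placed on a weekend: no → false
  NOT first-time customer: no → true
  primary category = home: home == home is true
  prior uses of this code = 1: 4 == 1 is false
  item count < 15: 40 < 15 is false
  account age ≥ 417 days: 3161 ≥ 417 is true
  account age ≤ 332 days: 3161 ≤ 332 is false
  account age ≥ 1825 days: 3161 ≥ 1825 is true
Combine:
[1.1.1.2] true OR true = true
[1.1.1] true OR true = true
[1.1.2.2.1] true AND true = true
[1.1.2.2] NOT true = false
[1.1.2] false → false (antecedent false ⇒ implication holds) = true
[1.1.3.2.1] false AND true = false
[1.1.3.2] NOT false = true
[1.1.3] true OR true = true
[1.1] true AND true AND true = true
[1.2.1.1] exactly-one(true, false) = true
[1.2.1.2.2] true OR true = true
[1.2.1.2] false OR true = true
[1.2.1] true → true = true
[1.2.2.1] false OR false = false
[1.2.2.2.2] false OR false = false
[1.2.2.2] true → false = false
[1.2.2] false OR false = false
[1.2] exactly-one(true, false) = true
[1] true AND true = true
[root] NOT true = false
Overall: false → rejected

Rejected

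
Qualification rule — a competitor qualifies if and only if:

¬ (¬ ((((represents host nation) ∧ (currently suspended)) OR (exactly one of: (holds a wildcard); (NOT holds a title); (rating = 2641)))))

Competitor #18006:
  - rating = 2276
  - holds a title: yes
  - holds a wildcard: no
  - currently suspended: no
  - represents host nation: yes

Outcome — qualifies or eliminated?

Atomic conditions:
  represents host nation: yes → true
  currently suspended: no → false
  holds a wildcard: no → false
  NOT holds a title: yes → false
  rating = 2641: 2276 == 2641 is false
Combine:
[1.1.1] true AND false = false
[1.1.2] exactly-one(false, false, false) = false
[1.1] false OR false = false
[1] NOT false = true
[root] NOT true = false
Overall: false → eliminated

Eliminated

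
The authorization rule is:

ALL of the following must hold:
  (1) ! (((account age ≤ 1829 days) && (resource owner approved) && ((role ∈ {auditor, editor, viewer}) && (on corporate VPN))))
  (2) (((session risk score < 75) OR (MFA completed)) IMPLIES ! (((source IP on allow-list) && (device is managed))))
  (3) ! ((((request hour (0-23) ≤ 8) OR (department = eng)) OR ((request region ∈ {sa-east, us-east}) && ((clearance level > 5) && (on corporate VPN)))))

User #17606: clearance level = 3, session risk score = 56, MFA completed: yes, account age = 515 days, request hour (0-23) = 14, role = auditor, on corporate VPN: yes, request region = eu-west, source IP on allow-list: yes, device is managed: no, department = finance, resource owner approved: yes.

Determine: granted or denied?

Atomic conditions:
  account age ≤ 1829 days: 515 ≤ 1829 is true
  resource owner approved: yes → true
  role ∈ {auditor, editor, viewer}: auditor is in the set → true
  on corporate VPN: yes → true
  session risk score < 75: 56 < 75 is true
  MFA completed: yes → true
  source IP on allow-list: yes → true
  device is managed: no → false
  request hour (0-23) ≤ 8: 14 ≤ 8 is false
  department = eng: finance == eng is false
  request region ∈ {sa-east, us-east}: eu-west is not in the set → false
  clearance level > 5: 3 > 5 is false
Combine:
[1.1.3] true AND true = true
[1.1] true AND true AND true = true
[1] NOT true = false
[2.1] true OR true = true
[2.2.1] true AND false = false
[2.2] NOT false = true
[2] true → true = true
[3.1.1] false OR false = false
[3.1.2.2] false AND true = false
[3.1.2] false AND false = false
[3.1] false OR false = false
[3] NOT false = true
[root] false AND true AND true = false
Overall: false → denied

Denied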